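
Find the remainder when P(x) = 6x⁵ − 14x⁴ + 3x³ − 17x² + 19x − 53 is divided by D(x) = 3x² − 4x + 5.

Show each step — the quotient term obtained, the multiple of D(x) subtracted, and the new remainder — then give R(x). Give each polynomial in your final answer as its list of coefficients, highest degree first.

Step 1: lead(6x⁵ − 14x⁴ + 3x³ − 17x² + 19x − 53) ÷ lead(D) = 6x⁵ ÷ 3x² = 2x³. Subtract (2x³)·D = 6x⁵ − 8x⁴ + 10x³. Remainder: −6x⁴ − 7x³ − 17x² + 19x − 53.
Step 2: lead(−6x⁴ − 7x³ − 17x² + 19x − 53) ÷ lead(D) = −6x⁴ ÷ 3x² = −2x². Subtract (−2x²)·D = −6x⁴ + 8x³ − 10x². Remainder: −15x³ − 7x² + 19x − 53.
Step 3: lead(−15x³ − 7x² + 19x − 53) ÷ lead(D) = −15x³ ÷ 3x² = −5x. Subtract (−5x)·D = −15x³ + 20x² − 25x. Remainder: −27x² + 44x − 53.
Step 4: lead(−27x² + 44x − 53) ÷ lead(D) = −27x² ÷ 3x² = −9. Subtract (−9)·D = −27x² + 36x − 45. Remainder: 8x − 8.

R = [8, -8]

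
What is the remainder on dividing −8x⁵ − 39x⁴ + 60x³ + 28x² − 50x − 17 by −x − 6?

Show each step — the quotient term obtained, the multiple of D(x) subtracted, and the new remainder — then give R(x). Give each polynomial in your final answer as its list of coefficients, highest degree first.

Step 1: lead(−8x⁵ − 39x⁴ + 60x³ + 28x² − 50x − 17) ÷ lead(D) = −8x⁵ ÷ −x = 8x⁴. Subtract (8x⁴)·D = −8x⁵ − 48x⁴. Remainder: 9x⁴ + 60x³ + 28x² − 50x − 17.
Step 2: lead(9x⁴ + 60x³ + 28x² − 50x − 17) ÷ lead(D) = 9x⁴ ÷ −x = −9x³. Subtract (−9x³)·D = 9x⁴ + 54x³. Remainder: 6x³ + 28x² − 50x − 17.
Step 3: lead(6x³ + 28x² − 50x − 17) ÷ lead(D) = 6x³ ÷ −x = −6x². Subtract (−6x²)·D = 6x³ + 36x². Remainder: −8x² − 50x − 17.
Step 4: lead(−8x² − 50x − 17) ÷ lead(D) = −8x² ÷ −x = 8x. Subtract (8x)·D = −8x² − 48x. Remainder: −2x − 17.
Step 5: lead(−2x − 17) ÷ lead(D) = −2x ÷ −x = 2. Subtract (2)·D = −2x − 12. Remainder: −5.

R = [-5]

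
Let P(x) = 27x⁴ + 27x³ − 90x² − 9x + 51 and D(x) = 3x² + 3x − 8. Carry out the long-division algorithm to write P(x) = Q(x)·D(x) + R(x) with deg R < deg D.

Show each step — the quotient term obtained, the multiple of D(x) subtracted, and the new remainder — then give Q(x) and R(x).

Step 1: lead(27x⁴ + 27x³ − 90x² − 9x + 51) ÷ lead(D) = 27x⁴ ÷ 3x² = 9x². Subtract (9x²)·D = 27x⁴ + 27x³ − 72x². Remainder: −18x² − 9x + 51.
Step 2: lead(−18x² − 9x + 51) ÷ lead(D) = −18x² ÷ 3x² = −6. Subtract (−6)·D = −18x² − 18x + 48. Remainder: 9x + 3.

Q(x) = 9x² − 6; R(x) = 9x + 3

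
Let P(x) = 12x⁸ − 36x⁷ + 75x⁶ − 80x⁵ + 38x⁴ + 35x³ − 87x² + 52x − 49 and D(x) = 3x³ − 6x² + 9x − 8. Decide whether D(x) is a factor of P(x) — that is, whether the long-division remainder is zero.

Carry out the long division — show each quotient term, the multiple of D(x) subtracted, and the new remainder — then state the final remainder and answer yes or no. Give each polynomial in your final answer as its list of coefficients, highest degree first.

R = [-1, -9], so D(x) is not a factor of P(x). no

Step 1: lead(12x⁸ − 36x⁷ + 75x⁶ − 80x⁵ + 38x⁴ + 35x³ − 87x² + 52x − 49) ÷ lead(D) = 12x⁸ ÷ 3x³ = 4x⁵. Subtract (4x⁵)·D = 12x⁸ − 24x⁷ + 36x⁶ − 32x⁵. Remainder: −12x⁷ + 39x⁶ − 48x⁵ + 38x⁴ + 35x³ − 87x² + 52x − 49.
Step 2: lead(−12x⁷ + 39x⁶ − 48x⁵ + 38x⁴ + 35x³ − 87x² + 52x − 49) ÷ lead(D) = −12x⁷ ÷ 3x³ = −4x⁴. Subtract (−4x⁴)·D = −12x⁷ + 24x⁶ − 36x⁵ + 32x⁴. Remainder: 15x⁶ − 12x⁵ + 6x⁴ + 35x³ − 87x² + 52x − 49.
Step 3: lead(15x⁶ − 12x⁵ + 6x⁴ + 35x³ − 87x² + 52x − 49) ÷ lead(D) = 15x⁶ ÷ 3x³ = 5x³. Subtract (5x³)·D = 15x⁶ − 30x⁵ + 45x⁴ − 40x³. Remainder: 18x⁵ − 39x⁴ + 75x³ − 87x² + 52x − 49.
Step 4: lead(18x⁵ − 39x⁴ + 75x³ − 87x² + 52x − 49) ÷ lead(D) = 18x⁵ ÷ 3x³ = 6x². Subtract (6x²)·D = 18x⁵ − 36x⁴ + 54x³ − 48x². Remainder: −3x⁴ + 21x³ − 39x² + 52x − 49.
Step 5: lead(−3x⁴ + 21x³ − 39x² + 52x − 49) ÷ lead(D) = −3x⁴ ÷ 3x³ = −x. Subtract (−x)·D = −3x⁴ + 6x³ − 9x² + 8x. Remainder: 15x³ − 30x² + 44x − 49.
Step 6: lead(15x³ − 30x² + 44x − 49) ÷ lead(D) = 15x³ ÷ 3x³ = 5. Subtract (5)·D = 15x³ − 30x² + 45x − 40. Remainder: −x − 9.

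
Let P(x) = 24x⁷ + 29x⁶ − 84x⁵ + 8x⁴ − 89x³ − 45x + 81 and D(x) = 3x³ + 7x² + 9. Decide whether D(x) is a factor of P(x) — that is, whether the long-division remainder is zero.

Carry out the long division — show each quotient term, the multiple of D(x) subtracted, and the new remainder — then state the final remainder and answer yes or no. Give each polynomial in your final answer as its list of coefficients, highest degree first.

Step 1: lead(24x⁷ + 29x⁶ − 84x⁵ + 8x⁴ − 89x³ − 45x + 81) ÷ lead(D) = 24x⁷ ÷ 3x³ = 8x⁴. Subtract (8x⁴)·D = 24x⁷ + 56x⁶ + 72x⁴. Remainder: −27x⁶ − 84x⁵ − 64x⁴ − 89x³ − 45x + 81.
Step 2: lead(−27x⁶ − 84x⁵ − 64x⁴ − 89x³ − 45x + 81) ÷ lead(D) = −27x⁶ ÷ 3x³ = −9x³. Subtract (−9x³)·D = −27x⁶ − 63x⁵ − 81x³. Remainder: −21x⁵ − 64x⁴ − 8x³ − 45x + 81.
Step 3: lead(−21x⁵ − 64x⁴ − 8x³ − 45x + 81) ÷ lead(D) = −21x⁵ ÷ 3x³ = −7x². Subtract (−7x²)·D = −21x⁵ − 49x⁴ − 63x². Remainder: −15x⁴ − 8x³ + 63x² − 45x + 81.
Step 4: lead(−15x⁴ − 8x³ + 63x² − 45x + 81) ÷ lead(D) = −15x⁴ ÷ 3x³ = −5x. Subtract (−5x)·D = −15x⁴ − 35x³ − 45x. Remainder: 27x³ + 63x² + 81.
Step 5: lead(27x³ + 63x² + 81) ÷ lead(D) = 27x³ ÷ 3x³ = 9. Subtract (9)·D = 27x³ + 63x² + 81. Remainder: 0.

R = [0], so D(x) is a factor of P(x). yes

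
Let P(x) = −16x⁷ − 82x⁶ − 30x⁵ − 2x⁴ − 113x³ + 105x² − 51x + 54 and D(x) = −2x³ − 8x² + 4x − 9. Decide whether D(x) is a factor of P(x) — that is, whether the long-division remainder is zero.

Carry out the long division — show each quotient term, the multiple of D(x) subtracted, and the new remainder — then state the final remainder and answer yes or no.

R(x) = 0, so D(x) is a factor of P(x). yes

Step 1: lead(−16x⁷ − 82x⁶ − 30x⁵ − 2x⁴ − 113x³ + 105x² − 51x + 54) ÷ lead(D) = −16x⁷ ÷ −2x³ = 8x⁴. Subtract (8x⁴)·D = −16x⁷ − 64x⁶ + 32x⁵ − 72x⁴. Remainder: −18x⁶ − 62x⁵ + 70x⁴ − 113x³ + 105x² − 51x + 54.
Step 2: lead(−18x⁶ − 62x⁵ + 70x⁴ − 113x³ + 105x² − 51x + 54) ÷ lead(D) = −18x⁶ ÷ −2x³ = 9x³. Subtract (9x³)·D = −18x⁶ − 72x⁵ + 36x⁴ − 81x³. Remainder: 10x⁵ + 34x⁴ − 32x³ + 105x² − 51x + 54.
Step 3: lead(10x⁵ + 34x⁴ − 32x³ + 105x² − 51x + 54) ÷ lead(D) = 10x⁵ ÷ −2x³ = −5x². Subtract (−5x²)·D = 10x⁵ + 40x⁴ − 20x³ + 45x². Remainder: −6x⁴ − 12x³ + 60x² − 51x + 54.
Step 4: lead(−6x⁴ − 12x³ + 60x² − 51x + 54) ÷ lead(D) = −6x⁴ ÷ −2x³ = 3x. Subtract (3x)·D = −6x⁴ − 24x³ + 12x² − 27x. Remainder: 12x³ + 48x² − 24x + 54.
Step 5: lead(12x³ + 48x² − 24x + 54) ÷ lead(D) = 12x³ ÷ −2x³ = −6. Subtract (−6)·D = 12x³ + 48x² − 24x + 54. Remainder: 0.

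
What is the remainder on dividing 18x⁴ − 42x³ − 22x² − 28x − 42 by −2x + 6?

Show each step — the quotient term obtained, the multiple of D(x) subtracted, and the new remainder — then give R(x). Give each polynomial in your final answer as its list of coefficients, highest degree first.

R = [0]

Step 1: lead(18x⁴ − 42x³ − 22x² − 28x − 42) ÷ lead(D) = 18x⁴ ÷ −2x = −9x³. Subtract (−9x³)·D = 18x⁴ − 54x³. Remainder: 12x³ − 22x² − 28x − 42.
Step 2: lead(12x³ − 22x² − 28x − 42) ÷ lead(D) = 12x³ ÷ −2x = −6x². Subtract (−6x²)·D = 12x³ − 36x². Remainder: 14x² − 28x − 42.
Step 3: lead(14x² − 28x − 42) ÷ lead(D) = 14x² ÷ −2x = −7x. Subtract (−7x)·D = 14x² − 42x. Remainder: 14x − 42.
Step 4: lead(14x − 42) ÷ lead(D) = 14x ÷ −2x = −7. Subtract (−7)·D = 14x − 42. Remainder: 0.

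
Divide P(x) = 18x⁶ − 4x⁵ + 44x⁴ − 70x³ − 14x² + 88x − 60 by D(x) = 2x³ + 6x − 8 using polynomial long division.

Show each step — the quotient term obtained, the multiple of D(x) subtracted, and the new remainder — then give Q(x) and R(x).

Step 1: lead(18x⁶ − 4x⁵ + 44x⁴ − 70x³ − 14x² + 88x − 60) ÷ lead(D) = 18x⁶ ÷ 2x³ = 9x³. Subtract (9x³)·D = 18x⁶ + 54x⁴ − 72x³. Remainder: −4x⁵ − 10x⁴ + 2x³ − 14x² + 88x − 60.
Step 2: lead(−4x⁵ − 10x⁴ + 2x³ − 14x² + 88x − 60) ÷ lead(D) = −4x⁵ ÷ 2x³ = −2x². Subtract (−2x²)·D = −4x⁵ − 12x³ + 16x². Remainder: −10x⁴ + 14x³ − 30x² + 88x − 60.
Step 3: lead(−10x⁴ + 14x³ − 30x² + 88x − 60) ÷ lead(D) = −10x⁴ ÷ 2x³ = −5x. Subtract (−5x)·D = −10x⁴ − 30x² + 40x. Remainder: 14x³ + 48x − 60.
Step 4: lead(14x³ + 48x − 60) ÷ lead(D) = 14x³ ÷ 2x³ = 7. Subtract (7)·D = 14x³ + 42x − 56. Remainder: 6x − 4.

Q(x) = 9x³ − 2x² − 5x + 7; R(x) = 6x − 4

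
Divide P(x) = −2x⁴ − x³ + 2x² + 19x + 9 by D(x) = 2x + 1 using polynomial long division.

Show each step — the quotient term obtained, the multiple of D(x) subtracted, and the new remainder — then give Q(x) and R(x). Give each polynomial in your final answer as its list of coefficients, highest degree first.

Q = [-1, 0, 1, 9]; R = [0]

Step 1: lead(−2x⁴ − x³ + 2x² + 19x + 9) ÷ lead(D) = −2x⁴ ÷ 2x = −x³. Subtract (−x³)·D = −2x⁴ − x³. Remainder: 2x² + 19x + 9.
Step 2: lead(2x² + 19x + 9) ÷ lead(D) = 2x² ÷ 2x = x. Subtract (x)·D = 2x² + x. Remainder: 18x + 9.
Step 3: lead(18x + 9) ÷ lead(D) = 18x ÷ 2x = 9. Subtract (9)·D = 18x + 9. Remainder: 0.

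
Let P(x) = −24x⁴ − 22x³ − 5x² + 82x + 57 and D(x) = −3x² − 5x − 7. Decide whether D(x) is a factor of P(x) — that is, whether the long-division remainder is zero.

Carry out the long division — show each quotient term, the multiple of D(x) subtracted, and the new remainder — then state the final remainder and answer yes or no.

Step 1: lead(−24x⁴ − 22x³ − 5x² + 82x + 57) ÷ lead(D) = −24x⁴ ÷ −3x² = 8x². Subtract (8x²)·D = −24x⁴ − 40x³ − 56x². Remainder: 18x³ + 51x² + 82x + 57.
Step 2: lead(18x³ + 51x² + 82x + 57) ÷ lead(D) = 18x³ ÷ −3x² = −6x. Subtract (−6x)·D = 18x³ + 30x² + 42x. Remainder: 21x² + 40x + 57.
Step 3: lead(21x² + 40x + 57) ÷ lead(D) = 21x² ÷ −3x² = −7. Subtract (−7)·D = 21x² + 35x + 49. Remainder: 5x + 8.

R(x) = 5x + 8, so D(x) is not a factor of P(x). no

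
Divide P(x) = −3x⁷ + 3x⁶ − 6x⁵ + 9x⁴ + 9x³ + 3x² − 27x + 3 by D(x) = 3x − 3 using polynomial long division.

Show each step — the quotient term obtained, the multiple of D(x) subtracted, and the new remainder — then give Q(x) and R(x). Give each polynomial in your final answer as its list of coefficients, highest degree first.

Q = [-1, 0, -2, 1, 4, 5, -4]; R = [-9]

Step 1: lead(−3x⁷ + 3x⁶ − 6x⁵ + 9x⁴ + 9x³ + 3x² − 27x + 3) ÷ lead(D) = −3x⁷ ÷ 3x = −x⁶. Subtract (−x⁶)·D = −3x⁷ + 3x⁶. Remainder: −6x⁵ + 9x⁴ + 9x³ + 3x² − 27x + 3.
Step 2: lead(−6x⁵ + 9x⁴ + 9x³ + 3x² − 27x + 3) ÷ lead(D) = −6x⁵ ÷ 3x = −2x⁴. Subtract (−2x⁴)·D = −6x⁵ + 6x⁴. Remainder: 3x⁴ + 9x³ + 3x² − 27x + 3.
Step 3: lead(3x⁴ + 9x³ + 3x² − 27x + 3) ÷ lead(D) = 3x⁴ ÷ 3x = x³. Subtract (x³)·D = 3x⁴ − 3x³. Remainder: 12x³ + 3x² − 27x + 3.
Step 4: lead(12x³ + 3x² − 27x + 3) ÷ lead(D) = 12x³ ÷ 3x = 4x². Subtract (4x²)·D = 12x³ − 12x². Remainder: 15x² − 27x + 3.
Step 5: lead(15x² − 27x + 3) ÷ lead(D) = 15x² ÷ 3x = 5x. Subtract (5x)·D = 15x² − 15x. Remainder: −12x + 3.
Step 6: lead(−12x + 3) ÷ lead(D) = −12x ÷ 3x = −4. Subtract (−4)·D = −12x + 12. Remainder: −9.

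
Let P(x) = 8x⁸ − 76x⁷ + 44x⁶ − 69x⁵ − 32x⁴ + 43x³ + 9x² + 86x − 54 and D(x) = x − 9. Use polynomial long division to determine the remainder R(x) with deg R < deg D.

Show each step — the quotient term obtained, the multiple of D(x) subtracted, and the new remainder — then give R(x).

R(x) = −9

Step 1: lead(8x⁸ − 76x⁷ + 44x⁶ − 69x⁵ − 32x⁴ + 43x³ + 9x² + 86x − 54) ÷ lead(D) = 8x⁸ ÷ x = 8x⁷. Subtract (8x⁷)·D = 8x⁸ − 72x⁷. Remainder: −4x⁷ + 44x⁶ − 69x⁵ − 32x⁴ + 43x³ + 9x² + 86x − 54.
Step 2: lead(−4x⁷ + 44x⁶ − 69x⁵ − 32x⁴ + 43x³ + 9x² + 86x − 54) ÷ lead(D) = −4x⁷ ÷ x = −4x⁶. Subtract (−4x⁶)·D = −4x⁷ + 36x⁶. Remainder: 8x⁶ − 69x⁵ − 32x⁴ + 43x³ + 9x² + 86x − 54.
Step 3: lead(8x⁶ − 69x⁵ − 32x⁴ + 43x³ + 9x² + 86x − 54) ÷ lead(D) = 8x⁶ ÷ x = 8x⁵. Subtract (8x⁵)·D = 8x⁶ − 72x⁵. Remainder: 3x⁵ − 32x⁴ + 43x³ + 9x² + 86x − 54.
Step 4: lead(3x⁵ − 32x⁴ + 43x³ + 9x² + 86x − 54) ÷ lead(D) = 3x⁵ ÷ x = 3x⁴. Subtract (3x⁴)·D = 3x⁵ − 27x⁴. Remainder: −5x⁴ + 43x³ + 9x² + 86x − 54.
Step 5: lead(−5x⁴ + 43x³ + 9x² + 86x − 54) ÷ lead(D) = −5x⁴ ÷ x = −5x³. Subtract (−5x³)·D = −5x⁴ + 45x³. Remainder: −2x³ + 9x² + 86x − 54.
Step 6: lead(−2x³ + 9x² + 86x − 54) ÷ lead(D) = −2x³ ÷ x = −2x². Subtract (−2x²)·D = −2x³ + 18x². Remainder: −9x² + 86x − 54.
Step 7: lead(−9x² + 86x − 54) ÷ lead(D) = −9x² ÷ x = −9x. Subtract (−9x)·D = −9x² + 81x. Remainder: 5x − 54.
Step 8: lead(5x − 54) ÷ lead(D) = 5x ÷ x = 5. Subtract (5)·D = 5x − 45. Remainder: −9.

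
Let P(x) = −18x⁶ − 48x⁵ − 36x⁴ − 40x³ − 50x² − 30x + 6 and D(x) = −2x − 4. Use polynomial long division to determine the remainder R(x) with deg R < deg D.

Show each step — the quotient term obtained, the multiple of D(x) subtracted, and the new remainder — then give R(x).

R(x) = −6

Step 1: lead(−18x⁶ − 48x⁵ − 36x⁴ − 40x³ − 50x² − 30x + 6) ÷ lead(D) = −18x⁶ ÷ −2x = 9x⁵. Subtract (9x⁵)·D = −18x⁶ − 36x⁵. Remainder: −12x⁵ − 36x⁴ − 40x³ − 50x² − 30x + 6.
Step 2: lead(−12x⁵ − 36x⁴ − 40x³ − 50x² − 30x + 6) ÷ lead(D) = −12x⁵ ÷ −2x = 6x⁴. Subtract (6x⁴)·D = −12x⁵ − 24x⁴. Remainder: −12x⁴ − 40x³ − 50x² − 30x + 6.
Step 3: lead(−12x⁴ − 40x³ − 50x² − 30x + 6) ÷ lead(D) = −12x⁴ ÷ −2x = 6x³. Subtract (6x³)·D = −12x⁴ − 24x³. Remainder: −16x³ − 50x² − 30x + 6.
Step 4: lead(−16x³ − 50x² − 30x + 6) ÷ lead(D) = −16x³ ÷ −2x = 8x². Subtract (8x²)·D = −16x³ − 32x². Remainder: −18x² − 30x + 6.
Step 5: lead(−18x² − 30x + 6) ÷ lead(D) = −18x² ÷ −2x = 9x. Subtract (9x)·D = −18x² − 36x. Remainder: 6x + 6.
Step 6: lead(6x + 6) ÷ lead(D) = 6x ÷ −2x = −3. Subtract (−3)·D = 6x + 12. Remainder: −6.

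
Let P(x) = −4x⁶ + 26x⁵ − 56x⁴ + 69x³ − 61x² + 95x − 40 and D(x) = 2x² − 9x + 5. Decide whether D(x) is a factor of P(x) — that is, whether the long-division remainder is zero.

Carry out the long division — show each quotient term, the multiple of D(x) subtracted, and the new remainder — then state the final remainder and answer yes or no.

Step 1: lead(−4x⁶ + 26x⁵ − 56x⁴ + 69x³ − 61x² + 95x − 40) ÷ lead(D) = −4x⁶ ÷ 2x² = −2x⁴. Subtract (−2x⁴)·D = −4x⁶ + 18x⁵ − 10x⁴. Remainder: 8x⁵ − 46x⁴ + 69x³ − 61x² + 95x − 40.
Step 2: lead(8x⁵ − 46x⁴ + 69x³ − 61x² + 95x − 40) ÷ lead(D) = 8x⁵ ÷ 2x² = 4x³. Subtract (4x³)·D = 8x⁵ − 36x⁴ + 20x³. Remainder: −10x⁴ + 49x³ − 61x² + 95x − 40.
Step 3: lead(−10x⁴ + 49x³ − 61x² + 95x − 40) ÷ lead(D) = −10x⁴ ÷ 2x² = −5x². Subtract (−5x²)·D = −10x⁴ + 45x³ − 25x². Remainder: 4x³ − 36x² + 95x − 40.
Step 4: lead(4x³ − 36x² + 95x − 40) ÷ lead(D) = 4x³ ÷ 2x² = 2x. Subtract (2x)·D = 4x³ − 18x² + 10x. Remainder: −18x² + 85x − 40.
Step 5: lead(−18x² + 85x − 40) ÷ lead(D) = −18x² ÷ 2x² = −9. Subtract (−9)·D = −18x² + 81x − 45. Remainder: 4x + 5.

R(x) = 4x + 5, so D(x) is not a factor of P(x). no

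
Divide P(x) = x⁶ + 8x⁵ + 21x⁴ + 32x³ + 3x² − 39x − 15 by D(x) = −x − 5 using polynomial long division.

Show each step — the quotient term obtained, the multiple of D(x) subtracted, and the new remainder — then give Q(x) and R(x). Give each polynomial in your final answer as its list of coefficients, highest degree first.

Step 1: lead(x⁶ + 8x⁵ + 21x⁴ + 32x³ + 3x² − 39x − 15) ÷ lead(D) = x⁶ ÷ −x = −x⁵. Subtract (−x⁵)·D = x⁶ + 5x⁵. Remainder: 3x⁵ + 21x⁴ + 32x³ + 3x² − 39x − 15.
Step 2: lead(3x⁵ + 21x⁴ + 32x³ + 3x² − 39x − 15) ÷ lead(D) = 3x⁵ ÷ −x = −3x⁴. Subtract (−3x⁴)·D = 3x⁵ + 15x⁴. Remainder: 6x⁴ + 32x³ + 3x² − 39x − 15.
Step 3: lead(6x⁴ + 32x³ + 3x² − 39x − 15) ÷ lead(D) = 6x⁴ ÷ −x = −6x³. Subtract (−6x³)·D = 6x⁴ + 30x³. Remainder: 2x³ + 3x² − 39x − 15.
Step 4: lead(2x³ + 3x² − 39x − 15) ÷ lead(D) = 2x³ ÷ −x = −2x². Subtract (−2x²)·D = 2x³ + 10x². Remainder: −7x² − 39x − 15.
Step 5: lead(−7x² − 39x − 15) ÷ lead(D) = −7x² ÷ −x = 7x. Subtract (7x)·D = −7x² − 35x. Remainder: −4x − 15.
Step 6: lead(−4x − 15) ÷ lead(D) = −4x ÷ −x = 4. Subtract (4)·D = −4x − 20. Remainder: 5.

Q = [-1, -3, -6, -2, 7, 4]; R = [5]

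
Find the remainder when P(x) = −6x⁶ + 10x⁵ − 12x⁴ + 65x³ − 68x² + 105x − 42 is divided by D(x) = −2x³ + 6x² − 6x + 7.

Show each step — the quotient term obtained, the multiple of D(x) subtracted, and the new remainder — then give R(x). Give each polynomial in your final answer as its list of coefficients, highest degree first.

R = [7]

Step 1: lead(−6x⁶ + 10x⁵ − 12x⁴ + 65x³ − 68x² + 105x − 42) ÷ lead(D) = −6x⁶ ÷ −2x³ = 3x³. Subtract (3x³)·D = −6x⁶ + 18x⁵ − 18x⁴ + 21x³. Remainder: −8x⁵ + 6x⁴ + 44x³ − 68x² + 105x − 42.
Step 2: lead(−8x⁵ + 6x⁴ + 44x³ − 68x² + 105x − 42) ÷ lead(D) = −8x⁵ ÷ −2x³ = 4x². Subtract (4x²)·D = −8x⁵ + 24x⁴ − 24x³ + 28x². Remainder: −18x⁴ + 68x³ − 96x² + 105x − 42.
Step 3: lead(−18x⁴ + 68x³ − 96x² + 105x − 42) ÷ lead(D) = −18x⁴ ÷ −2x³ = 9x. Subtract (9x)·D = −18x⁴ + 54x³ − 54x² + 63x. Remainder: 14x³ − 42x² + 42x − 42.
Step 4: lead(14x³ − 42x² + 42x − 42) ÷ lead(D) = 14x³ ÷ −2x³ = −7. Subtract (−7)·D = 14x³ − 42x² + 42x − 49. Remainder: 7.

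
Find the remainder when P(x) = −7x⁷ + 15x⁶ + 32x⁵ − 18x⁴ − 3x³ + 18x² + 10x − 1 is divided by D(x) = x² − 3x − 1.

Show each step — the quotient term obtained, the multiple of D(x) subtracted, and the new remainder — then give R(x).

R(x) = 5x − 1

Step 1: lead(−7x⁷ + 15x⁶ + 32x⁵ − 18x⁴ − 3x³ + 18x² + 10x − 1) ÷ lead(D) = −7x⁷ ÷ x² = −7x⁵. Subtract (−7x⁵)·D = −7x⁷ + 21x⁶ + 7x⁵. Remainder: −6x⁶ + 25x⁵ − 18x⁴ − 3x³ + 18x² + 10x − 1.
Step 2: lead(−6x⁶ + 25x⁵ − 18x⁴ − 3x³ + 18x² + 10x − 1) ÷ lead(D) = −6x⁶ ÷ x² = −6x⁴. Subtract (−6x⁴)·D = −6x⁶ + 18x⁵ + 6x⁴. Remainder: 7x⁵ − 24x⁴ − 3x³ + 18x² + 10x − 1.
Step 3: lead(7x⁵ − 24x⁴ − 3x³ + 18x² + 10x − 1) ÷ lead(D) = 7x⁵ ÷ x² = 7x³. Subtract (7x³)·D = 7x⁵ − 21x⁴ − 7x³. Remainder: −3x⁴ + 4x³ + 18x² + 10x − 1.
Step 4: lead(−3x⁴ + 4x³ + 18x² + 10x − 1) ÷ lead(D) = −3x⁴ ÷ x² = −3x². Subtract (−3x²)·D = −3x⁴ + 9x³ + 3x². Remainder: −5x³ + 15x² + 10x − 1.
Step 5: lead(−5x³ + 15x² + 10x − 1) ÷ lead(D) = −5x³ ÷ x² = −5x. Subtract (−5x)·D = −5x³ + 15x² + 5x. Remainder: 5x − 1.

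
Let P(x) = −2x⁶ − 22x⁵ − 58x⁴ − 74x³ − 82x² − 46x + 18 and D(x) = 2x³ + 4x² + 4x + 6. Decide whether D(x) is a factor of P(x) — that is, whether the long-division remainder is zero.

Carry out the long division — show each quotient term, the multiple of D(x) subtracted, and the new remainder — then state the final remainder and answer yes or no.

Step 1: lead(−2x⁶ − 22x⁵ − 58x⁴ − 74x³ − 82x² − 46x + 18) ÷ lead(D) = −2x⁶ ÷ 2x³ = −x³. Subtract (−x³)·D = −2x⁶ − 4x⁵ − 4x⁴ − 6x³. Remainder: −18x⁵ − 54x⁴ − 68x³ − 82x² − 46x + 18.
Step 2: lead(−18x⁵ − 54x⁴ − 68x³ − 82x² − 46x + 18) ÷ lead(D) = −18x⁵ ÷ 2x³ = −9x². Subtract (−9x²)·D = −18x⁵ − 36x⁴ − 36x³ − 54x². Remainder: −18x⁴ − 32x³ − 28x² − 46x + 18.
Step 3: lead(−18x⁴ − 32x³ − 28x² − 46x + 18) ÷ lead(D) = −18x⁴ ÷ 2x³ = −9x. Subtract (−9x)·D = −18x⁴ − 36x³ − 36x² − 54x. Remainder: 4x³ + 8x² + 8x + 18.
Step 4: lead(4x³ + 8x² + 8x + 18) ÷ lead(D) = 4x³ ÷ 2x³ = 2. Subtract (2)·D = 4x³ + 8x² + 8x + 12. Remainder: 6.

R(x) = 6, so D(x) is not a factor of P(x). no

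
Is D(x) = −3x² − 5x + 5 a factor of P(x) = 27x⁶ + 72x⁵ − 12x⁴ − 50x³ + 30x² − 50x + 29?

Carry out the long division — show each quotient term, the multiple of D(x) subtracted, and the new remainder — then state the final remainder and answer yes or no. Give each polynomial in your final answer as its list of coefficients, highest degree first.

R = [4], so D(x) is not a factor of P(x). no

Step 1: lead(27x⁶ + 72x⁵ − 12x⁴ − 50x³ + 30x² − 50x + 29) ÷ lead(D) = 27x⁶ ÷ −3x² = −9x⁴. Subtract (−9x⁴)·D = 27x⁶ + 45x⁵ − 45x⁴. Remainder: 27x⁵ + 33x⁴ − 50x³ + 30x² − 50x + 29.
Step 2: lead(27x⁵ + 33x⁴ − 50x³ + 30x² − 50x + 29) ÷ lead(D) = 27x⁵ ÷ −3x² = −9x³. Subtract (−9x³)·D = 27x⁵ + 45x⁴ − 45x³. Remainder: −12x⁴ − 5x³ + 30x² − 50x + 29.
Step 3: lead(−12x⁴ − 5x³ + 30x² − 50x + 29) ÷ lead(D) = −12x⁴ ÷ −3x² = 4x². Subtract (4x²)·D = −12x⁴ − 20x³ + 20x². Remainder: 15x³ + 10x² − 50x + 29.
Step 4: lead(15x³ + 10x² − 50x + 29) ÷ lead(D) = 15x³ ÷ −3x² = −5x. Subtract (−5x)·D = 15x³ + 25x² − 25x. Remainder: −15x² − 25x + 29.
Step 5: lead(−15x² − 25x + 29) ÷ lead(D) = −15x² ÷ −3x² = 5. Subtract (5)·D = −15x² − 25x + 25. Remainder: 4.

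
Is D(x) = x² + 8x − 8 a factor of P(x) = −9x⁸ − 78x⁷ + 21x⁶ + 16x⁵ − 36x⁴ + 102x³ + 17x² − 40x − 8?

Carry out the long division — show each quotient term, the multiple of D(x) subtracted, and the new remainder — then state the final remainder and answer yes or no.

R(x) = 0, so D(x) is a factor of P(x). yes

Step 1: lead(−9x⁸ − 78x⁷ + 21x⁶ + 16x⁵ − 36x⁴ + 102x³ + 17x² − 40x − 8) ÷ lead(D) = −9x⁸ ÷ x² = −9x⁶. Subtract (−9x⁶)·D = −9x⁸ − 72x⁷ + 72x⁶. Remainder: −6x⁷ − 51x⁶ + 16x⁵ − 36x⁴ + 102x³ + 17x² − 40x − 8.
Step 2: lead(−6x⁷ − 51x⁶ + 16x⁵ − 36x⁴ + 102x³ + 17x² − 40x − 8) ÷ lead(D) = −6x⁷ ÷ x² = −6x⁵. Subtract (−6x⁵)·D = −6x⁷ − 48x⁶ + 48x⁵. Remainder: −3x⁶ − 32x⁵ − 36x⁴ + 102x³ + 17x² − 40x − 8.
Step 3: lead(−3x⁶ − 32x⁵ − 36x⁴ + 102x³ + 17x² − 40x − 8) ÷ lead(D) = −3x⁶ ÷ x² = −3x⁴. Subtract (−3x⁴)·D = −3x⁶ − 24x⁵ + 24x⁴. Remainder: −8x⁵ − 60x⁴ + 102x³ + 17x² − 40x − 8.
Step 4: lead(−8x⁵ − 60x⁴ + 102x³ + 17x² − 40x − 8) ÷ lead(D) = −8x⁵ ÷ x² = −8x³. Subtract (−8x³)·D = −8x⁵ − 64x⁴ + 64x³. Remainder: 4x⁴ + 38x³ + 17x² − 40x − 8.
Step 5: lead(4x⁴ + 38x³ + 17x² − 40x − 8) ÷ lead(D) = 4x⁴ ÷ x² = 4x². Subtract (4x²)·D = 4x⁴ + 32x³ − 32x². Remainder: 6x³ + 49x² − 40x − 8.
Step 6: lead(6x³ + 49x² − 40x − 8) ÷ lead(D) = 6x³ ÷ x² = 6x. Subtract (6x)·D = 6x³ + 48x² − 48x. Remainder: x² + 8x − 8.
Step 7: lead(x² + 8x − 8) ÷ lead(D) = x² ÷ x² = 1. Subtract (1)·D = x² + 8x − 8. Remainder: 0.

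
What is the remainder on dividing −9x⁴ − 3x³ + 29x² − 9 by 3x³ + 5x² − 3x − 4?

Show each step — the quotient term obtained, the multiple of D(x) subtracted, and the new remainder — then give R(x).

Step 1: lead(−9x⁴ − 3x³ + 29x² − 9) ÷ lead(D) = −9x⁴ ÷ 3x³ = −3x. Subtract (−3x)·D = −9x⁴ − 15x³ + 9x² + 12x. Remainder: 12x³ + 20x² − 12x − 9.
Step 2: lead(12x³ + 20x² − 12x − 9) ÷ lead(D) = 12x³ ÷ 3x³ = 4. Subtract (4)·D = 12x³ + 20x² − 12x − 16. Remainder: 7.

R(x) = 7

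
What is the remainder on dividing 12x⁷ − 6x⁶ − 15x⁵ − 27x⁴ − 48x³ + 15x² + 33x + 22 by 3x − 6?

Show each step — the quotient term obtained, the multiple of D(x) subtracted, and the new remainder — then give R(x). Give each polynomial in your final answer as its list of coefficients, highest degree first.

Step 1: lead(12x⁷ − 6x⁶ − 15x⁵ − 27x⁴ − 48x³ + 15x² + 33x + 22) ÷ lead(D) = 12x⁷ ÷ 3x = 4x⁶. Subtract (4x⁶)·D = 12x⁷ − 24x⁶. Remainder: 18x⁶ − 15x⁵ − 27x⁴ − 48x³ + 15x² + 33x + 22.
Step 2: lead(18x⁶ − 15x⁵ − 27x⁴ − 48x³ + 15x² + 33x + 22) ÷ lead(D) = 18x⁶ ÷ 3x = 6x⁵. Subtract (6x⁵)·D = 18x⁶ − 36x⁵. Remainder: 21x⁵ − 27x⁴ − 48x³ + 15x² + 33x + 22.
Step 3: lead(21x⁵ − 27x⁴ − 48x³ + 15x² + 33x + 22) ÷ lead(D) = 21x⁵ ÷ 3x = 7x⁴. Subtract (7x⁴)·D = 21x⁵ − 42x⁴. Remainder: 15x⁴ − 48x³ + 15x² + 33x + 22.
Step 4: lead(15x⁴ − 48x³ + 15x² + 33x + 22) ÷ lead(D) = 15x⁴ ÷ 3x = 5x³. Subtract (5x³)·D = 15x⁴ − 30x³. Remainder: −18x³ + 15x² + 33x + 22.
Step 5: lead(−18x³ + 15x² + 33x + 22) ÷ lead(D) = −18x³ ÷ 3x = −6x². Subtract (−6x²)·D = −18x³ + 36x². Remainder: −21x² + 33x + 22.
Step 6: lead(−21x² + 33x + 22) ÷ lead(D) = −21x² ÷ 3x = −7x. Subtract (−7x)·D = −21x² + 42x. Remainder: −9x + 22.
Step 7: lead(−9x + 22) ÷ lead(D) = −9x ÷ 3x = −3. Subtract (−3)·D = −9x + 18. Remainder: 4.

R = [4]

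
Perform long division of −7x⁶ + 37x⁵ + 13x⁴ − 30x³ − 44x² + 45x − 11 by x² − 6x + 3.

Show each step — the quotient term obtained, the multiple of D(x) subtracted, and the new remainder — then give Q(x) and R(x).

Step 1: lead(−7x⁶ + 37x⁵ + 13x⁴ − 30x³ − 44x² + 45x − 11) ÷ lead(D) = −7x⁶ ÷ x² = −7x⁴. Subtract (−7x⁴)·D = −7x⁶ + 42x⁵ − 21x⁴. Remainder: −5x⁵ + 34x⁴ − 30x³ − 44x² + 45x − 11.
Step 2: lead(−5x⁵ + 34x⁴ − 30x³ − 44x² + 45x − 11) ÷ lead(D) = −5x⁵ ÷ x² = −5x³. Subtract (−5x³)·D = −5x⁵ + 30x⁴ − 15x³. Remainder: 4x⁴ − 15x³ − 44x² + 45x − 11.
Step 3: lead(4x⁴ − 15x³ − 44x² + 45x − 11) ÷ lead(D) = 4x⁴ ÷ x² = 4x². Subtract (4x²)·D = 4x⁴ − 24x³ + 12x². Remainder: 9x³ − 56x² + 45x − 11.
Step 4: lead(9x³ − 56x² + 45x − 11) ÷ lead(D) = 9x³ ÷ x² = 9x. Subtract (9x)·D = 9x³ − 54x² + 27x. Remainder: −2x² + 18x − 11.
Step 5: lead(−2x² + 18x − 11) ÷ lead(D) = −2x² ÷ x² = −2. Subtract (−2)·D = −2x² + 12x − 6. Remainder: 6x − 5.

Q(x) = −7x⁴ − 5x³ + 4x² + 9x − 2; R(x) = 6x − 5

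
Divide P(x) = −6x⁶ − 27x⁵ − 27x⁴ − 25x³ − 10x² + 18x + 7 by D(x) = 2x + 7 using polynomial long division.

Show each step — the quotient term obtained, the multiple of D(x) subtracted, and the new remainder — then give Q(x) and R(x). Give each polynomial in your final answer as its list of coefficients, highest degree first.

Q = [-3, -3, -3, -2, 2, 2]; R = [-7]

Step 1: lead(−6x⁶ − 27x⁵ − 27x⁴ − 25x³ − 10x² + 18x + 7) ÷ lead(D) = −6x⁶ ÷ 2x = −3x⁵. Subtract (−3x⁵)·D = −6x⁶ − 21x⁵. Remainder: −6x⁵ − 27x⁴ − 25x³ − 10x² + 18x + 7.
Step 2: lead(−6x⁵ − 27x⁴ − 25x³ − 10x² + 18x + 7) ÷ lead(D) = −6x⁵ ÷ 2x = −3x⁴. Subtract (−3x⁴)·D = −6x⁵ − 21x⁴. Remainder: −6x⁴ − 25x³ − 10x² + 18x + 7.
Step 3: lead(−6x⁴ − 25x³ − 10x² + 18x + 7) ÷ lead(D) = −6x⁴ ÷ 2x = −3x³. Subtract (−3x³)·D = −6x⁴ − 21x³. Remainder: −4x³ − 10x² + 18x + 7.
Step 4: lead(−4x³ − 10x² + 18x + 7) ÷ lead(D) = −4x³ ÷ 2x = −2x². Subtract (−2x²)·D = −4x³ − 14x². Remainder: 4x² + 18x + 7.
Step 5: lead(4x² + 18x + 7) ÷ lead(D) = 4x² ÷ 2x = 2x. Subtract (2x)·D = 4x² + 14x. Remainder: 4x + 7.
Step 6: lead(4x + 7) ÷ lead(D) = 4x ÷ 2x = 2. Subtract (2)·D = 4x + 14. Remainder: −7.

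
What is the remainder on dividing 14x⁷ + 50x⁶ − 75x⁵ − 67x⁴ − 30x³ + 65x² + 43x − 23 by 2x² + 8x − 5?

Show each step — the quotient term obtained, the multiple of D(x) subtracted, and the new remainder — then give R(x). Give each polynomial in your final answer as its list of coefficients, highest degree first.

R = [7]

Step 1: lead(14x⁷ + 50x⁶ − 75x⁵ − 67x⁴ − 30x³ + 65x² + 43x − 23) ÷ lead(D) = 14x⁷ ÷ 2x² = 7x⁵. Subtract (7x⁵)·D = 14x⁷ + 56x⁶ − 35x⁵. Remainder: −6x⁶ − 40x⁵ − 67x⁴ − 30x³ + 65x² + 43x − 23.
Step 2: lead(−6x⁶ − 40x⁵ − 67x⁴ − 30x³ + 65x² + 43x − 23) ÷ lead(D) = −6x⁶ ÷ 2x² = −3x⁴. Subtract (−3x⁴)·D = −6x⁶ − 24x⁵ + 15x⁴. Remainder: −16x⁵ − 82x⁴ − 30x³ + 65x² + 43x − 23.
Step 3: lead(−16x⁵ − 82x⁴ − 30x³ + 65x² + 43x − 23) ÷ lead(D) = −16x⁵ ÷ 2x² = −8x³. Subtract (−8x³)·D = −16x⁵ − 64x⁴ + 40x³. Remainder: −18x⁴ − 70x³ + 65x² + 43x − 23.
Step 4: lead(−18x⁴ − 70x³ + 65x² + 43x − 23) ÷ lead(D) = −18x⁴ ÷ 2x² = −9x². Subtract (−9x²)·D = −18x⁴ − 72x³ + 45x². Remainder: 2x³ + 20x² + 43x − 23.
Step 5: lead(2x³ + 20x² + 43x − 23) ÷ lead(D) = 2x³ ÷ 2x² = x. Subtract (x)·D = 2x³ + 8x² − 5x. Remainder: 12x² + 48x − 23.
Step 6: lead(12x² + 48x − 23) ÷ lead(D) = 12x² ÷ 2x² = 6. Subtract (6)·D = 12x² + 48x − 30. Remainder: 7.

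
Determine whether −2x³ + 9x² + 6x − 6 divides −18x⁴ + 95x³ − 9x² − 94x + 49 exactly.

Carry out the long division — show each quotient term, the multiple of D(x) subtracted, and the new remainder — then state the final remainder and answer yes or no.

R(x) = 2x + 7, so D(x) is not a factor of P(x). no

Step 1: lead(−18x⁴ + 95x³ − 9x² − 94x + 49) ÷ lead(D) = −18x⁴ ÷ −2x³ = 9x. Subtract (9x)·D = −18x⁴ + 81x³ + 54x² − 54x. Remainder: 14x³ − 63x² − 40x + 49.
Step 2: lead(14x³ − 63x² − 40x + 49) ÷ lead(D) = 14x³ ÷ −2x³ = −7. Subtract (−7)·D = 14x³ − 63x² − 42x + 42. Remainder: 2x + 7.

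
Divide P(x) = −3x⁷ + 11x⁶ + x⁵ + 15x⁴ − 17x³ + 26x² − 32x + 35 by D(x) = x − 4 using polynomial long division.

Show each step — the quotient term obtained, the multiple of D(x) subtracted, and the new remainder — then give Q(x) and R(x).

Q(x) = −3x⁶ − x⁵ − 3x⁴ + 3x³ − 5x² + 6x − 8; R(x) = 3

Step 1: lead(−3x⁷ + 11x⁶ + x⁵ + 15x⁴ − 17x³ + 26x² − 32x + 35) ÷ lead(D) = −3x⁷ ÷ x = −3x⁶. Subtract (−3x⁶)·D = −3x⁷ + 12x⁶. Remainder: −x⁶ + x⁵ + 15x⁴ − 17x³ + 26x² − 32x + 35.
Step 2: lead(−x⁶ + x⁵ + 15x⁴ − 17x³ + 26x² − 32x + 35) ÷ lead(D) = −x⁶ ÷ x = −x⁵. Subtract (−x⁵)·D = −x⁶ + 4x⁵. Remainder: −3x⁵ + 15x⁴ − 17x³ + 26x² − 32x + 35.
Step 3: lead(−3x⁵ + 15x⁴ − 17x³ + 26x² − 32x + 35) ÷ lead(D) = −3x⁵ ÷ x = −3x⁴. Subtract (−3x⁴)·D = −3x⁵ + 12x⁴. Remainder: 3x⁴ − 17x³ + 26x² − 32x + 35.
Step 4: lead(3x⁴ − 17x³ + 26x² − 32x + 35) ÷ lead(D) = 3x⁴ ÷ x = 3x³. Subtract (3x³)·D = 3x⁴ − 12x³. Remainder: −5x³ + 26x² − 32x + 35.
Step 5: lead(−5x³ + 26x² − 32x + 35) ÷ lead(D) = −5x³ ÷ x = −5x². Subtract (−5x²)·D = −5x³ + 20x². Remainder: 6x² − 32x + 35.
Step 6: lead(6x² − 32x + 35) ÷ lead(D) = 6x² ÷ x = 6x. Subtract (6x)·D = 6x² − 24x. Remainder: −8x + 35.
Step 7: lead(−8x + 35) ÷ lead(D) = −8x ÷ x = −8. Subtract (−8)·D = −8x + 32. Remainder: 3.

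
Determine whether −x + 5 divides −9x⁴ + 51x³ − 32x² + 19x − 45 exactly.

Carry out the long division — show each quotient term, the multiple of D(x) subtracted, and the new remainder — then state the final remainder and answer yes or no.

R(x) = 0, so D(x) is a factor of P(x). yes

Step 1: lead(−9x⁴ + 51x³ − 32x² + 19x − 45) ÷ lead(D) = −9x⁴ ÷ −x = 9x³. Subtract (9x³)·D = −9x⁴ + 45x³. Remainder: 6x³ − 32x² + 19x − 45.
Step 2: lead(6x³ − 32x² + 19x − 45) ÷ lead(D) = 6x³ ÷ −x = −6x². Subtract (−6x²)·D = 6x³ − 30x². Remainder: −2x² + 19x − 45.
Step 3: lead(−2x² + 19x − 45) ÷ lead(D) = −2x² ÷ −x = 2x. Subtract (2x)·D = −2x² + 10x. Remainder: 9x − 45.
Step 4: lead(9x − 45) ÷ lead(D) = 9x ÷ −x = −9. Subtract (−9)·D = 9x − 45. Remainder: 0.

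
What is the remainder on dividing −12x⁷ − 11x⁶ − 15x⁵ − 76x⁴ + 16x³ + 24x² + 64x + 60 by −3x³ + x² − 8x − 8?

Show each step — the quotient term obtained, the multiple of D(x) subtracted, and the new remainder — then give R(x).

Step 1: lead(−12x⁷ − 11x⁶ − 15x⁵ − 76x⁴ + 16x³ + 24x² + 64x + 60) ÷ lead(D) = −12x⁷ ÷ −3x³ = 4x⁴. Subtract (4x⁴)·D = −12x⁷ + 4x⁶ − 32x⁵ − 32x⁴. Remainder: −15x⁶ + 17x⁵ − 44x⁴ + 16x³ + 24x² + 64x + 60.
Step 2: lead(−15x⁶ + 17x⁵ − 44x⁴ + 16x³ + 24x² + 64x + 60) ÷ lead(D) = −15x⁶ ÷ −3x³ = 5x³. Subtract (5x³)·D = −15x⁶ + 5x⁵ − 40x⁴ − 40x³. Remainder: 12x⁵ − 4x⁴ + 56x³ + 24x² + 64x + 60.
Step 3: lead(12x⁵ − 4x⁴ + 56x³ + 24x² + 64x + 60) ÷ lead(D) = 12x⁵ ÷ −3x³ = −4x². Subtract (−4x²)·D = 12x⁵ − 4x⁴ + 32x³ + 32x². Remainder: 24x³ − 8x² + 64x + 60.
Step 4: lead(24x³ − 8x² + 64x + 60) ÷ lead(D) = 24x³ ÷ −3x³ = −8. Subtract (−8)·D = 24x³ − 8x² + 64x + 64. Remainder: −4.

R(x) = −4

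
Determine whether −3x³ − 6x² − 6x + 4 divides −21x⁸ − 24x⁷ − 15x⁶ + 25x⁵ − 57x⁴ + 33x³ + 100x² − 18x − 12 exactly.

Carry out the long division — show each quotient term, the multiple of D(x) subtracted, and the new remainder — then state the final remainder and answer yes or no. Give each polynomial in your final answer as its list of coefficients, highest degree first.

Step 1: lead(−21x⁸ − 24x⁷ − 15x⁶ + 25x⁵ − 57x⁴ + 33x³ + 100x² − 18x − 12) ÷ lead(D) = −21x⁸ ÷ −3x³ = 7x⁵. Subtract (7x⁵)·D = −21x⁸ − 42x⁷ − 42x⁶ + 28x⁵. Remainder: 18x⁷ + 27x⁶ − 3x⁵ − 57x⁴ + 33x³ + 100x² − 18x − 12.
Step 2: lead(18x⁷ + 27x⁶ − 3x⁵ − 57x⁴ + 33x³ + 100x² − 18x − 12) ÷ lead(D) = 18x⁷ ÷ −3x³ = −6x⁴. Subtract (−6x⁴)·D = 18x⁷ + 36x⁶ + 36x⁵ − 24x⁴. Remainder: −9x⁶ − 39x⁵ − 33x⁴ + 33x³ + 100x² − 18x − 12.
Step 3: lead(−9x⁶ − 39x⁵ − 33x⁴ + 33x³ + 100x² − 18x − 12) ÷ lead(D) = −9x⁶ ÷ −3x³ = 3x³. Subtract (3x³)·D = −9x⁶ − 18x⁵ − 18x⁴ + 12x³. Remainder: −21x⁵ − 15x⁴ + 21x³ + 100x² − 18x − 12.
Step 4: lead(−21x⁵ − 15x⁴ + 21x³ + 100x² − 18x − 12) ÷ lead(D) = −21x⁵ ÷ −3x³ = 7x². Subtract (7x²)·D = −21x⁵ − 42x⁴ − 42x³ + 28x². Remainder: 27x⁴ + 63x³ + 72x² − 18x − 12.
Step 5: lead(27x⁴ + 63x³ + 72x² − 18x − 12) ÷ lead(D) = 27x⁴ ÷ −3x³ = −9x. Subtract (−9x)·D = 27x⁴ + 54x³ + 54x² − 36x. Remainder: 9x³ + 18x² + 18x − 12.
Step 6: lead(9x³ + 18x² + 18x − 12) ÷ lead(D) = 9x³ ÷ −3x³ = −3. Subtract (−3)·D = 9x³ + 18x² + 18x − 12. Remainder: 0.

R = [0], so D(x) is a factor of P(x). yes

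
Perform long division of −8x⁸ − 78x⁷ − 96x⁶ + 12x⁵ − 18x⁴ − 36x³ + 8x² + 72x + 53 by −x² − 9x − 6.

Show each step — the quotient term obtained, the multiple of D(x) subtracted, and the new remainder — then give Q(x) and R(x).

Step 1: lead(−8x⁸ − 78x⁷ − 96x⁶ + 12x⁵ − 18x⁴ − 36x³ + 8x² + 72x + 53) ÷ lead(D) = −8x⁸ ÷ −x² = 8x⁶. Subtract (8x⁶)·D = −8x⁸ − 72x⁷ − 48x⁶. Remainder: −6x⁷ − 48x⁶ + 12x⁵ − 18x⁴ − 36x³ + 8x² + 72x + 53.
Step 2: lead(−6x⁷ − 48x⁶ + 12x⁵ − 18x⁴ − 36x³ + 8x² + 72x + 53) ÷ lead(D) = −6x⁷ ÷ −x² = 6x⁵. Subtract (6x⁵)·D = −6x⁷ − 54x⁶ − 36x⁵. Remainder: 6x⁶ + 48x⁵ − 18x⁴ − 36x³ + 8x² + 72x + 53.
Step 3: lead(6x⁶ + 48x⁵ − 18x⁴ − 36x³ + 8x² + 72x + 53) ÷ lead(D) = 6x⁶ ÷ −x² = −6x⁴. Subtract (−6x⁴)·D = 6x⁶ + 54x⁵ + 36x⁴. Remainder: −6x⁵ − 54x⁴ − 36x³ + 8x² + 72x + 53.
Step 4: lead(−6x⁵ − 54x⁴ − 36x³ + 8x² + 72x + 53) ÷ lead(D) = −6x⁵ ÷ −x² = 6x³. Subtract (6x³)·D = −6x⁵ − 54x⁴ − 36x³. Remainder: 8x² + 72x + 53.
Step 5: lead(8x² + 72x + 53) ÷ lead(D) = 8x² ÷ −x² = −8. Subtract (−8)·D = 8x² + 72x + 48. Remainder: 5.

Q(x) = 8x⁶ + 6x⁵ − 6x⁴ + 6x³ − 8; R(x) = 5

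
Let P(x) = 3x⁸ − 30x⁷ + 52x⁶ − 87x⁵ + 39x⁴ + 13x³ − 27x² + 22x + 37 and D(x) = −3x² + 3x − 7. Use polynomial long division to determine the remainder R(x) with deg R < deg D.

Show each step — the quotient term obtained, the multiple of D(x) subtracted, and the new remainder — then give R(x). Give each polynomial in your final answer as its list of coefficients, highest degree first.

R = [-8, 9]

Step 1: lead(3x⁸ − 30x⁷ + 52x⁶ − 87x⁵ + 39x⁴ + 13x³ − 27x² + 22x + 37) ÷ lead(D) = 3x⁸ ÷ −3x² = −x⁶. Subtract (−x⁶)·D = 3x⁸ − 3x⁷ + 7x⁶. Remainder: −27x⁷ + 45x⁶ − 87x⁵ + 39x⁴ + 13x³ − 27x² + 22x + 37.
Step 2: lead(−27x⁷ + 45x⁶ − 87x⁵ + 39x⁴ + 13x³ − 27x² + 22x + 37) ÷ lead(D) = −27x⁷ ÷ −3x² = 9x⁵. Subtract (9x⁵)·D = −27x⁷ + 27x⁶ − 63x⁵. Remainder: 18x⁶ − 24x⁵ + 39x⁴ + 13x³ − 27x² + 22x + 37.
Step 3: lead(18x⁶ − 24x⁵ + 39x⁴ + 13x³ − 27x² + 22x + 37) ÷ lead(D) = 18x⁶ ÷ −3x² = −6x⁴. Subtract (−6x⁴)·D = 18x⁶ − 18x⁵ + 42x⁴. Remainder: −6x⁵ − 3x⁴ + 13x³ − 27x² + 22x + 37.
Step 4: lead(−6x⁵ − 3x⁴ + 13x³ − 27x² + 22x + 37) ÷ lead(D) = −6x⁵ ÷ −3x² = 2x³. Subtract (2x³)·D = −6x⁵ + 6x⁴ − 14x³. Remainder: −9x⁴ + 27x³ − 27x² + 22x + 37.
Step 5: lead(−9x⁴ + 27x³ − 27x² + 22x + 37) ÷ lead(D) = −9x⁴ ÷ −3x² = 3x². Subtract (3x²)·D = −9x⁴ + 9x³ − 21x². Remainder: 18x³ − 6x² + 22x + 37.
Step 6: lead(18x³ − 6x² + 22x + 37) ÷ lead(D) = 18x³ ÷ −3x² = −6x. Subtract (−6x)·D = 18x³ − 18x² + 42x. Remainder: 12x² − 20x + 37.
Step 7: lead(12x² − 20x + 37) ÷ lead(D) = 12x² ÷ −3x² = −4. Subtract (−4)·D = 12x² − 12x + 28. Remainder: −8x + 9.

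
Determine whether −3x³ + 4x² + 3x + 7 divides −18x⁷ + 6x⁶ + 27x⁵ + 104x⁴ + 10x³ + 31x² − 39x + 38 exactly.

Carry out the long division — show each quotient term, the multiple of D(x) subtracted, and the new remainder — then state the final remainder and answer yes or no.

R(x) = 2x + 3, so D(x) is not a factor of P(x). no

Step 1: lead(−18x⁷ + 6x⁶ + 27x⁵ + 104x⁴ + 10x³ + 31x² − 39x + 38) ÷ lead(D) = −18x⁷ ÷ −3x³ = 6x⁴. Subtract (6x⁴)·D = −18x⁷ + 24x⁶ + 18x⁵ + 42x⁴. Remainder: −18x⁶ + 9x⁵ + 62x⁴ + 10x³ + 31x² − 39x + 38.
Step 2: lead(−18x⁶ + 9x⁵ + 62x⁴ + 10x³ + 31x² − 39x + 38) ÷ lead(D) = −18x⁶ ÷ −3x³ = 6x³. Subtract (6x³)·D = −18x⁶ + 24x⁵ + 18x⁴ + 42x³. Remainder: −15x⁵ + 44x⁴ − 32x³ + 31x² − 39x + 38.
Step 3: lead(−15x⁵ + 44x⁴ − 32x³ + 31x² − 39x + 38) ÷ lead(D) = −15x⁵ ÷ −3x³ = 5x². Subtract (5x²)·D = −15x⁵ + 20x⁴ + 15x³ + 35x². Remainder: 24x⁴ − 47x³ − 4x² − 39x + 38.
Step 4: lead(24x⁴ − 47x³ − 4x² − 39x + 38) ÷ lead(D) = 24x⁴ ÷ −3x³ = −8x. Subtract (−8x)·D = 24x⁴ − 32x³ − 24x² − 56x. Remainder: −15x³ + 20x² + 17x + 38.
Step 5: lead(−15x³ + 20x² + 17x + 38) ÷ lead(D) = −15x³ ÷ −3x³ = 5. Subtract (5)·D = −15x³ + 20x² + 15x + 35. Remainder: 2x + 3.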